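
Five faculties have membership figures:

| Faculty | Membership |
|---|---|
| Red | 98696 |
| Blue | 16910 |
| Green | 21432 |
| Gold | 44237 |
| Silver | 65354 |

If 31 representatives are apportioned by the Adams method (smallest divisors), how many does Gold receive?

6

Standard divisor 246629/31 ≈ 7955.774; standard quotas: Red 12.406, Blue 2.126, Green 2.694, Gold 5.560, Silver 8.215.
Rounding up gives 13, 3, 3, 6, 9 = 34 seats, so the divisor must be adjusted.
With modified divisor 8700: modified quotas Red 11.344, Blue 1.944, Green 2.463, Gold 5.085, Silver 7.512.
Rounding up: Red 12, Blue 2, Green 3, Gold 6, Silver 8 (total 31).
Gold receives 6.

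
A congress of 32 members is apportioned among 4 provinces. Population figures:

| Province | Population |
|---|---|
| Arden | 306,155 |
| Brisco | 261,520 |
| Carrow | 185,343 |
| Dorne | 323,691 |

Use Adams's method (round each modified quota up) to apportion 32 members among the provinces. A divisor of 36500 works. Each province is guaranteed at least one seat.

Arden 9, Brisco 8, Carrow 6, Dorne 9

With modified divisor 36500: modified quotas Arden 8.388, Brisco 7.165, Carrow 5.078, Dorne 8.868.
Rounding up: Arden 9, Brisco 8, Carrow 6, Dorne 9 (total 32).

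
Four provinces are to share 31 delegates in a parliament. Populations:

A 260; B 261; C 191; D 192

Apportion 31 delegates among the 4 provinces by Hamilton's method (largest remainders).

The standard divisor is 904/31 ≈ 29.161.
Standard quotas: A 8.916, B 8.950, C 6.550, D 6.584.
Lower quotas: A 8, B 8, C 6, D 6 (sum 28, leaving 3 seats).
Remainders in descending order: B 0.950, A 0.916, D 0.584, C 0.550.
Largest remainders: B, A, D receive the extra seats.

A: 9; B: 9; C: 6; D: 7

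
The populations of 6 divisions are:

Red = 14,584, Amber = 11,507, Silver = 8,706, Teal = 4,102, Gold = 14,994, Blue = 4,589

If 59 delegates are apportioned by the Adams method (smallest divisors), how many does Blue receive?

5

Standard divisor 58482/59 ≈ 991.22; standard quotas: Red 14.713, Amber 11.609, Silver 8.783, Teal 4.138, Gold 15.127, Blue 4.630.
Rounding up gives 15, 12, 9, 5, 16, 5 = 62 seats, so the divisor must be adjusted.
With modified divisor 1044: modified quotas Red 13.969, Amber 11.022, Silver 8.339, Teal 3.929, Gold 14.362, Blue 4.396.
Rounding up: Red 14, Amber 12, Silver 9, Teal 4, Gold 15, Blue 5 (total 59).
Blue receives 5.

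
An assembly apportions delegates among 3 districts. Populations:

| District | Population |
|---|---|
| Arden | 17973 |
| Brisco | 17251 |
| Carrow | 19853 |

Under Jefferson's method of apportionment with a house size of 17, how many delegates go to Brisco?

Standard divisor 55077/17 ≈ 3239.824; standard quotas: Arden 5.548, Brisco 5.325, Carrow 6.128.
Rounding down gives 5, 5, 6 = 16 seats, so the divisor must be adjusted.
With modified divisor 2900: modified quotas Arden 6.198, Brisco 5.949, Carrow 6.846.
Rounding down: Arden 6, Brisco 5, Carrow 6 (total 17).
Brisco receives 5.

5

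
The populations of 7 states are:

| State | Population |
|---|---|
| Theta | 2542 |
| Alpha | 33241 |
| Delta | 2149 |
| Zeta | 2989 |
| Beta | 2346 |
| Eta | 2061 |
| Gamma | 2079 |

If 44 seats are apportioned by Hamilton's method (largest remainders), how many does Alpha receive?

31

Total 47407; standard divisor 47407/44 ≈ 1077.432.
Standard quotas: Theta 2.3593, Alpha 30.8521, Delta 1.9946, Zeta 2.7742, Beta 2.1774, Eta 1.9129, Gamma 1.9296.
Lower quotas: Theta 2, Alpha 30, Delta 1, Zeta 2, Beta 2, Eta 1, Gamma 1 (sum 39, leaving 5 seats).
Remainders in descending order: Delta 0.9946, Gamma 0.9296, Eta 0.9129, Alpha 0.8521, Zeta 0.7742, Theta 0.3593, Beta 0.1774.
The surplus seats go to Delta, Gamma, Eta, Alpha, Zeta.
Alpha receives 31.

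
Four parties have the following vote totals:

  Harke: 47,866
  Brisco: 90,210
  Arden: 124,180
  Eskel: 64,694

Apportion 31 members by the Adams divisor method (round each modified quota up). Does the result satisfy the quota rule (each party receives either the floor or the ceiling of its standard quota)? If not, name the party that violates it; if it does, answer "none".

none

Standard quotas: Harke 4.538, Brisco 8.553, Arden 11.774, Eskel 6.134.
Adams allocation: Harke 5, Brisco 8, Arden 12, Eskel 6.
Every allocation lies between the lower and upper quota.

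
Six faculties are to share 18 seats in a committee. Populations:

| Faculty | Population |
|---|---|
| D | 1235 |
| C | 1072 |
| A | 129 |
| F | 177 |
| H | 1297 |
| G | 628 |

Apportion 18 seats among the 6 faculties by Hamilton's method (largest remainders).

D 5; C 4; A 1; F 1; H 5; G 2

Total 4538; standard divisor 4538/18 ≈ 252.111.
Standard quotas: D 4.899, C 4.252, A 0.512, F 0.702, H 5.145, G 2.491.
Lower quotas: D 4, C 4, A 0, F 0, H 5, G 2 (sum 15, leaving 3 seats).
Remainders in descending order: D 0.899, F 0.702, A 0.512, G 0.491, C 0.252, H 0.145.
Largest remainders: D, F, A receive the extra seats.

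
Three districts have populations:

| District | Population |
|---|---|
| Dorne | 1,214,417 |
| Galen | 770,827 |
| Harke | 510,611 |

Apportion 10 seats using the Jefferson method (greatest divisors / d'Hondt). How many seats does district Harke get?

Standard divisor 2495855/10 ≈ 249585.5; standard quotas: Dorne 4.866, Galen 3.088, Harke 2.046.
Rounding down gives 4, 3, 2 = 9 seats, so the divisor must be adjusted.
With modified divisor 222600: modified quotas Dorne 5.456, Galen 3.463, Harke 2.294.
Rounding down: Dorne 5, Galen 3, Harke 2 (total 10).
Harke receives 2.

2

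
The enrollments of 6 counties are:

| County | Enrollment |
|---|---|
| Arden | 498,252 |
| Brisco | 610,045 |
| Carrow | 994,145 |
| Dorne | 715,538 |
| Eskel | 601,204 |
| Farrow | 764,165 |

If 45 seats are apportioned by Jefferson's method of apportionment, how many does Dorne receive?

Standard divisor 4183349/45 ≈ 92963.311; standard quotas: Arden 5.360, Brisco 6.562, Carrow 10.694, Dorne 7.697, Eskel 6.467, Farrow 8.220.
Rounding down gives 5, 6, 10, 7, 6, 8 = 42 seats, so the divisor must be adjusted.
With modified divisor 86500: modified quotas Arden 5.760, Brisco 7.053, Carrow 11.493, Dorne 8.272, Eskel 6.950, Farrow 8.834.
Rounding down: Arden 5, Brisco 7, Carrow 11, Dorne 8, Eskel 6, Farrow 8 (total 45).
Dorne receives 8.

8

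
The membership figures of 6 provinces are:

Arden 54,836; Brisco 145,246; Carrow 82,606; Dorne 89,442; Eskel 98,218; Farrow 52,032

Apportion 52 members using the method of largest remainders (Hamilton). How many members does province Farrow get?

Standard divisor: 522380 ÷ 52 ≈ 10045.769.
Standard quotas: Arden 5.4586, Brisco 14.4584, Carrow 8.2230, Dorne 8.9034, Eskel 9.7771, Farrow 5.1795.
Lower quotas: Arden 5, Brisco 14, Carrow 8, Dorne 8, Eskel 9, Farrow 5 (sum 49, leaving 3 seats).
Remainders in descending order: Dorne 0.9034, Eskel 0.7771, Arden 0.4586, Brisco 0.4584, Carrow 0.2230, Farrow 0.1795.
Largest remainders: Dorne, Eskel, Arden receive the extra seats.
Farrow receives 5.

5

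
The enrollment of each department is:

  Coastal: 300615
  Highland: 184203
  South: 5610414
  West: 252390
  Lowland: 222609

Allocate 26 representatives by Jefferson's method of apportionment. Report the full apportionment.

Standard divisor 6570231/26 ≈ 252701.192; standard quotas: Coastal 1.190, Highland 0.729, South 22.202, West 0.999, Lowland 0.881.
Rounding down gives 1, 0, 22, 0, 0 = 23 seats, so the divisor must be adjusted.
With modified divisor 229100: modified quotas Coastal 1.312, Highland 0.804, South 24.489, West 1.102, Lowland 0.972.
Rounding down: Coastal 1, Highland 0, South 24, West 1, Lowland 0 (total 26).

Coastal 1, Highland 0, South 24, West 1, Lowland 0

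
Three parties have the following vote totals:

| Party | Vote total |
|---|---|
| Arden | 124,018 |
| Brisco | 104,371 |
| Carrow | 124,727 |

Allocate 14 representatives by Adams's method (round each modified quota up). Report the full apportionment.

Arden: 5, Brisco: 4, Carrow: 5

Standard divisor 353116/14 ≈ 25222.571; standard quotas: Arden 4.917, Brisco 4.138, Carrow 4.945.
Rounding up gives 5, 5, 5 = 15 seats, so the divisor must be adjusted.
With modified divisor 28500: modified quotas Arden 4.352, Brisco 3.662, Carrow 4.376.
Rounding up: Arden 5, Brisco 4, Carrow 5 (total 14).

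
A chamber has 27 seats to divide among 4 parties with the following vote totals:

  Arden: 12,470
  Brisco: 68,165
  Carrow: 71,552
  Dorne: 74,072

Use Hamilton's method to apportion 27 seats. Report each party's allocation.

The standard divisor is 226259/27 ≈ 8379.963.
Standard quotas: Arden 1.4881, Brisco 8.1343, Carrow 8.5385, Dorne 8.8392.
Lower quotas: Arden 1, Brisco 8, Carrow 8, Dorne 8 (sum 25, leaving 2 seats).
Remainders in descending order: Dorne 0.8392, Carrow 0.5385, Arden 0.4881, Brisco 0.1343.
Largest remainders: Dorne, Carrow receive the extra seats.

Arden: 1, Brisco: 8, Carrow: 9, Dorne: 9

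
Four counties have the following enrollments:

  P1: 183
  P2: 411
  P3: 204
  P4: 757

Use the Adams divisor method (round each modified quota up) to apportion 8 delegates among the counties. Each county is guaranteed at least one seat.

P1 1; P2 2; P3 1; P4 4

Standard divisor 1555/8 ≈ 194.375; standard quotas: P1 0.941, P2 2.114, P3 1.050, P4 3.895.
Rounding up gives 1, 3, 2, 4 = 10 seats, so the divisor must be adjusted.
With modified divisor 230: modified quotas P1 0.796, P2 1.787, P3 0.887, P4 3.291.
Rounding up: P1 1, P2 2, P3 1, P4 4 (total 8).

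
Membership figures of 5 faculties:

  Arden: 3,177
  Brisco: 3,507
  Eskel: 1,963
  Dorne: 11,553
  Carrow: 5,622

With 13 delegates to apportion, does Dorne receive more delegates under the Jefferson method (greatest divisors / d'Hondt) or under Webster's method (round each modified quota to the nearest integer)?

Jefferson: Arden 1, Brisco 2, Eskel 1, Dorne 6, Carrow 3.
Webster: Arden 2, Brisco 2, Eskel 1, Dorne 5, Carrow 3.
Dorne gets 6 under Jefferson and 5 under Webster.

Jefferson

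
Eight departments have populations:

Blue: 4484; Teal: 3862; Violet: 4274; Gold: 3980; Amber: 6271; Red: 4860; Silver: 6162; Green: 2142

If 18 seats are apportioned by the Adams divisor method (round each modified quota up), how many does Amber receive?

3

Standard divisor 36035/18 ≈ 2001.944; standard quotas: Blue 2.240, Teal 1.929, Violet 2.135, Gold 1.988, Amber 3.132, Red 2.428, Silver 3.078, Green 1.070.
Rounding up gives 3, 2, 3, 2, 4, 3, 4, 2 = 23 seats, so the divisor must be adjusted.
With modified divisor 2300: modified quotas Blue 1.950, Teal 1.679, Violet 1.858, Gold 1.730, Amber 2.727, Red 2.113, Silver 2.679, Green 0.931.
Rounding up: Blue 2, Teal 2, Violet 2, Gold 2, Amber 3, Red 3, Silver 3, Green 1 (total 18).
Amber receives 3.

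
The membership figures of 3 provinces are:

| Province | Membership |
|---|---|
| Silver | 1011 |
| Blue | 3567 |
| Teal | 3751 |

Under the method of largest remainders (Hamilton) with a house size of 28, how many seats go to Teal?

Standard divisor: 8329 ÷ 28 ≈ 297.464.
Standard quotas: Silver 3.399, Blue 11.991, Teal 12.610.
Lower quotas: Silver 3, Blue 11, Teal 12 (sum 26, leaving 2 seats).
Remainders in descending order: Blue 0.991, Teal 0.610, Silver 0.399.
The surplus seats go to Blue, Teal.
Teal receives 13.

13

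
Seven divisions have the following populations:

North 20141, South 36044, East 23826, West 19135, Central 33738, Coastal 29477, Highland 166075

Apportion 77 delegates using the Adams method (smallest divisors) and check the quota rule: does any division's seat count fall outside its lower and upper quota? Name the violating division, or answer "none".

Standard quotas: North 4.722, South 8.450, East 5.586, West 4.486, Central 7.910, Coastal 6.911, Highland 38.935.
Adams allocation: North 5, South 9, East 6, West 5, Central 8, Coastal 7, Highland 37.
Highland has quota 38.935 (lower 38, upper 39) but receives 37 — outside the quota interval.

Highland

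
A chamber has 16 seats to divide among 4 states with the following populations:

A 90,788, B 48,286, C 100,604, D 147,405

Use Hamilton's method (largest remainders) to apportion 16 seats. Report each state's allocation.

A=4, B=2, C=4, D=6

Total 387083; standard divisor 387083/16 ≈ 24192.688.
Standard quotas: A 3.7527, B 1.9959, C 4.1584, D 6.0930.
Lower quotas: A 3, B 1, C 4, D 6 (sum 14, leaving 2 seats).
Remainders in descending order: B 0.9959, A 0.7527, C 0.1584, D 0.0930.
Largest remainders: B, A receive the extra seats.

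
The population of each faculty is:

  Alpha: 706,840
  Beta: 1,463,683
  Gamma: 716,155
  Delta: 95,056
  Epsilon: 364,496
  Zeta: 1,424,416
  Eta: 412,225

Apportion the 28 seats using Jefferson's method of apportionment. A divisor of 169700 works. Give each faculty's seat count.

With modified divisor 169700: modified quotas Alpha 4.165, Beta 8.625, Gamma 4.220, Delta 0.560, Epsilon 2.148, Zeta 8.394, Eta 2.429.
Rounding down: Alpha 4, Beta 8, Gamma 4, Delta 0, Epsilon 2, Zeta 8, Eta 2 (total 28).

Alpha 4, Beta 8, Gamma 4, Delta 0, Epsilon 2, Zeta 8, Eta 2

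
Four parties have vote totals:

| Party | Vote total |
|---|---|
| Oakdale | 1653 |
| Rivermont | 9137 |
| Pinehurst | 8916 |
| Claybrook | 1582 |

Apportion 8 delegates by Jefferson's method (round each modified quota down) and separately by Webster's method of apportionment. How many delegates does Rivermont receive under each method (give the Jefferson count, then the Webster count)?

4 and 3

Jefferson: Oakdale 0, Rivermont 4, Pinehurst 4, Claybrook 0.
Webster: Oakdale 1, Rivermont 3, Pinehurst 3, Claybrook 1.
Rivermont gets 4 under Jefferson and 3 under Webster.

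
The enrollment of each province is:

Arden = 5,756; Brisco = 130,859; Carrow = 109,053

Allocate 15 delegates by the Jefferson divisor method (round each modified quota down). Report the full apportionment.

Standard divisor 245668/15 ≈ 16377.867; standard quotas: Arden 0.351, Brisco 7.990, Carrow 6.659.
Rounding down gives 0, 7, 6 = 13 seats, so the divisor must be adjusted.
With modified divisor 15100: modified quotas Arden 0.381, Brisco 8.666, Carrow 7.222.
Rounding down: Arden 0, Brisco 8, Carrow 7 (total 15).

Arden 0, Brisco 8, Carrow 7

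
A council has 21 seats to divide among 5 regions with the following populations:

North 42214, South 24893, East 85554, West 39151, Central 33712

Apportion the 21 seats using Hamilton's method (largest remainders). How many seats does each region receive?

North 4; South 2; East 8; West 4; Central 3

Standard divisor: 225524 ÷ 21 ≈ 10739.238.
Standard quotas: North 3.9308, South 2.3179, East 7.9665, West 3.6456, Central 3.1391.
Lower quotas: North 3, South 2, East 7, West 3, Central 3 (sum 18, leaving 3 seats).
Remainders in descending order: East 0.9665, North 0.9308, West 0.6456, South 0.3179, Central 0.1391.
The surplus seats go to East, North, West.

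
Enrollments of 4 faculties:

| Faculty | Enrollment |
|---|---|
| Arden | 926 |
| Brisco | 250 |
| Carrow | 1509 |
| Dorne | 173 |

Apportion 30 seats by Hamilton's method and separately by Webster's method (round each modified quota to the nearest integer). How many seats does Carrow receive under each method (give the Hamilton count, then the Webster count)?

Hamilton: Arden 10, Brisco 2, Carrow 16, Dorne 2.
Webster: Arden 10, Brisco 3, Carrow 15, Dorne 2.
Carrow gets 16 under Hamilton and 15 under Webster.

16 and 15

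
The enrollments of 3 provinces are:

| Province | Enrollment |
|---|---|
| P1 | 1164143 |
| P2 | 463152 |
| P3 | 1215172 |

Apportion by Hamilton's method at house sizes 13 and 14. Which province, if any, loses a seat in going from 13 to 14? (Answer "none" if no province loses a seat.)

none

At 13 seats: P1 5, P2 2, P3 6.
At 14 seats: P1 6, P2 2, P3 6.
No province's allocation decreased.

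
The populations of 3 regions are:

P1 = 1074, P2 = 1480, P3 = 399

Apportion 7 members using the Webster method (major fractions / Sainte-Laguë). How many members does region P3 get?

Standard divisor 2953/7 ≈ 421.857; standard quotas: P1 2.546, P2 3.508, P3 0.946.
Rounding to the nearest integer gives 3, 4, 1 = 8 seats, so the divisor must be adjusted.
With modified divisor 426: modified quotas P1 2.521, P2 3.474, P3 0.937.
Rounding to the nearest integer: P1 3, P2 3, P3 1 (total 7).
P3 receives 1.

1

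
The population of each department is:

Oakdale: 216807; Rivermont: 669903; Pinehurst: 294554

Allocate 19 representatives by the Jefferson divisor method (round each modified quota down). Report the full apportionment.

Standard divisor 1181264/19 ≈ 62171.789; standard quotas: Oakdale 3.487, Rivermont 10.775, Pinehurst 4.738.
Rounding down gives 3, 10, 4 = 17 seats, so the divisor must be adjusted.
With modified divisor 57400: modified quotas Oakdale 3.777, Rivermont 11.671, Pinehurst 5.132.
Rounding down: Oakdale 3, Rivermont 11, Pinehurst 5 (total 19).

Oakdale=3; Rivermont=11; Pinehurst=5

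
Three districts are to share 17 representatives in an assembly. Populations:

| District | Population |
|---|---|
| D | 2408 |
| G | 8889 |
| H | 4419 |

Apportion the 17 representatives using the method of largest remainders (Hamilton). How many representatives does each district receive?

Standard divisor: 15716 ÷ 17 ≈ 924.471.
Standard quotas: D 2.6047, G 9.6152, H 4.7800.
Lower quotas: D 2, G 9, H 4 (sum 15, leaving 2 seats).
Remainders in descending order: H 0.7800, G 0.6152, D 0.6047.
The surplus seats go to H, G.

D: 2, G: 10, H: 5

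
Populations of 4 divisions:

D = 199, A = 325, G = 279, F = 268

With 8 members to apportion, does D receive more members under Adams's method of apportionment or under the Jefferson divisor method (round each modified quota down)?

Adams

Adams: D 2, A 2, G 2, F 2.
Jefferson: D 1, A 3, G 2, F 2.
D gets 2 under Adams and 1 under Jefferson.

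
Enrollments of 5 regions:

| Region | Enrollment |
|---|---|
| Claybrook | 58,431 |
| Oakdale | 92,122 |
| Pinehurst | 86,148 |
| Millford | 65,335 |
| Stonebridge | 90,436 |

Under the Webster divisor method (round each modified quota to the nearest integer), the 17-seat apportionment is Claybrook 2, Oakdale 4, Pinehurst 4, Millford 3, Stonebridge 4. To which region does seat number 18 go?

Claybrook

Priority for the next seat is population ÷ (current seats + 0.5).
Priorities: Claybrook 23372.400, Oakdale 20471.556, Pinehurst 19144.000, Millford 18667.143, Stonebridge 20096.889.
Highest priority: Claybrook.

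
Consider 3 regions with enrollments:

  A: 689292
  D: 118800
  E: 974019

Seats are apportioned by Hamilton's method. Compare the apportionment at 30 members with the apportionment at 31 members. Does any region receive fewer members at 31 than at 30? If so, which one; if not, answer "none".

At 30 seats: A 12, D 2, E 16.
At 31 seats: A 12, D 2, E 17.
No region's allocation decreased.

none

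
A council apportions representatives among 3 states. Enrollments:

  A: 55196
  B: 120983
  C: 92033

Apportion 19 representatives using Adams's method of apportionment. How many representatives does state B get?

8

Standard divisor 268212/19 ≈ 14116.421; standard quotas: A 3.910, B 8.570, C 6.520.
Rounding up gives 4, 9, 7 = 20 seats, so the divisor must be adjusted.
With modified divisor 15200: modified quotas A 3.631, B 7.959, C 6.055.
Rounding up: A 4, B 8, C 7 (total 19).
B receives 8.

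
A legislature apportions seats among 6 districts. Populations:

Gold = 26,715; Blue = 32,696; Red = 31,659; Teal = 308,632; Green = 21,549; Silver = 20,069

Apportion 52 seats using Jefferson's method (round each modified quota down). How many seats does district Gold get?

Standard divisor 441320/52 ≈ 8486.923; standard quotas: Gold 3.148, Blue 3.853, Red 3.730, Teal 36.366, Green 2.539, Silver 2.365.
Rounding down gives 3, 3, 3, 36, 2, 2 = 49 seats, so the divisor must be adjusted.
With modified divisor 8000: modified quotas Gold 3.339, Blue 4.087, Red 3.957, Teal 38.579, Green 2.694, Silver 2.509.
Rounding down: Gold 3, Blue 4, Red 3, Teal 38, Green 2, Silver 2 (total 52).
Gold receives 3.

3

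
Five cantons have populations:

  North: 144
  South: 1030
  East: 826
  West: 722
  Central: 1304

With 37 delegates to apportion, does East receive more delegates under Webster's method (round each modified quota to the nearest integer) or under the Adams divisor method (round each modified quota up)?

Webster: North 1, South 9, East 8, West 7, Central 12.
Adams: North 2, South 9, East 7, West 7, Central 12.
East gets 8 under Webster and 7 under Adams.

Webster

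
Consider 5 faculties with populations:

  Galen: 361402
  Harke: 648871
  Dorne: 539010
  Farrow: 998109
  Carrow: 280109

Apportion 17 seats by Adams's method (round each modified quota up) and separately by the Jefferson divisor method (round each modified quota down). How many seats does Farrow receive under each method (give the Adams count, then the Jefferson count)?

Adams: Galen 2, Harke 4, Dorne 3, Farrow 6, Carrow 2.
Jefferson: Galen 2, Harke 4, Dorne 3, Farrow 7, Carrow 1.
Farrow gets 6 under Adams and 7 under Jefferson.

6 and 7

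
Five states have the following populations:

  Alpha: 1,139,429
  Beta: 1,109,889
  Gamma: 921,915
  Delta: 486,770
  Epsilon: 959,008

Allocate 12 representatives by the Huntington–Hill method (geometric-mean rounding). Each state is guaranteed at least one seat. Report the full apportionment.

Alpha 3, Beta 3, Gamma 2, Delta 1, Epsilon 3

With divisor 383942: modified quotas Alpha 2.968, Beta 2.891, Gamma 2.401, Delta 1.268, Epsilon 2.498.
Geometric-mean thresholds: Alpha √(2·3)=2.449, Beta √(2·3)=2.449, Gamma √(2·3)=2.449, Delta √(1·2)=1.414, Epsilon √(2·3)=2.449.
Each quota rounded against its threshold gives Alpha 3, Beta 3, Gamma 2, Delta 1, Epsilon 3 (total 12).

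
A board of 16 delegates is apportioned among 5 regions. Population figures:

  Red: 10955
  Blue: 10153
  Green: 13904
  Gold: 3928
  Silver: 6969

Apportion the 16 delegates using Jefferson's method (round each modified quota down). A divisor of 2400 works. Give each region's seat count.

Red: 4, Blue: 4, Green: 5, Gold: 1, Silver: 2

With modified divisor 2400: modified quotas Red 4.565, Blue 4.230, Green 5.793, Gold 1.637, Silver 2.904.
Rounding down: Red 4, Blue 4, Green 5, Gold 1, Silver 2 (total 16).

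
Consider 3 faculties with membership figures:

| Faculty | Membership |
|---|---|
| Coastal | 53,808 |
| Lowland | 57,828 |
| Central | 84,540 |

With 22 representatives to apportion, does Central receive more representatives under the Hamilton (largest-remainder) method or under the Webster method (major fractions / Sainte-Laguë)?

Hamilton: Coastal 6, Lowland 7, Central 9.
Webster: Coastal 6, Lowland 6, Central 10.
Central gets 9 under Hamilton and 10 under Webster.

Webster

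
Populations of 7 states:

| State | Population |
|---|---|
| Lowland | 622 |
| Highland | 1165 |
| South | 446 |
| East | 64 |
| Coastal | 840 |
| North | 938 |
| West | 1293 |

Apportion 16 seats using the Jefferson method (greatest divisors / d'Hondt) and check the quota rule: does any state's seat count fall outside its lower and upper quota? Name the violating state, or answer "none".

none

Standard quotas: Lowland 1.854, Highland 3.472, South 1.329, East 0.191, Coastal 2.504, North 2.796, West 3.854.
Jefferson allocation: Lowland 2, Highland 4, South 1, East 0, Coastal 2, North 3, West 4.
Every allocation lies between the lower and upper quota.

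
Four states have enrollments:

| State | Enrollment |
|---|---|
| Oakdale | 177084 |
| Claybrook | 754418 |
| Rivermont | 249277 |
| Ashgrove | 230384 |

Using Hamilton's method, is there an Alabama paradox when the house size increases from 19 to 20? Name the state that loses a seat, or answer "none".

Oakdale

At 19 seats: Oakdale 3, Claybrook 10, Rivermont 3, Ashgrove 3.
At 20 seats: Oakdale 2, Claybrook 11, Rivermont 4, Ashgrove 3.
Oakdale drops from 3 to 2.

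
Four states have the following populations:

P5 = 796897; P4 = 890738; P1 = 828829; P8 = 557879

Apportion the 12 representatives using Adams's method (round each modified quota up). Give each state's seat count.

P5 3, P4 4, P1 3, P8 2

Standard divisor 3074343/12 ≈ 256195.25; standard quotas: P5 3.111, P4 3.477, P1 3.235, P8 2.178.
Rounding up gives 4, 4, 4, 3 = 15 seats, so the divisor must be adjusted.
With modified divisor 287900: modified quotas P5 2.768, P4 3.094, P1 2.879, P8 1.938.
Rounding up: P5 3, P4 4, P1 3, P8 2 (total 12).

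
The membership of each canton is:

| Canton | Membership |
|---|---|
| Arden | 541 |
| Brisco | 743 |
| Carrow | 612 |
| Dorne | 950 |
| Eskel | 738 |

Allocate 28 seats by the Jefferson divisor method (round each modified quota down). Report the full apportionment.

Standard divisor 3584/28 ≈ 128; standard quotas: Arden 4.227, Brisco 5.805, Carrow 4.781, Dorne 7.422, Eskel 5.766.
Rounding down gives 4, 5, 4, 7, 5 = 25 seats, so the divisor must be adjusted.
With modified divisor 120: modified quotas Arden 4.508, Brisco 6.192, Carrow 5.100, Dorne 7.917, Eskel 6.150.
Rounding down: Arden 4, Brisco 6, Carrow 5, Dorne 7, Eskel 6 (total 28).

Arden 4, Brisco 6, Carrow 5, Dorne 7, Eskel 6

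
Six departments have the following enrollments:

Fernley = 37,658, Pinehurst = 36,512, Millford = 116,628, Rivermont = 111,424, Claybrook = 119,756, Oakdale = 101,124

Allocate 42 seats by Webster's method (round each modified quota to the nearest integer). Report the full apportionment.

Fernley=3, Pinehurst=3, Millford=9, Rivermont=9, Claybrook=10, Oakdale=8

Standard divisor 523102/42 ≈ 12454.81; standard quotas: Fernley 3.024, Pinehurst 2.932, Millford 9.364, Rivermont 8.946, Claybrook 9.615, Oakdale 8.119.
Rounding to the nearest integer gives Fernley 3, Pinehurst 3, Millford 9, Rivermont 9, Claybrook 10, Oakdale 8 — total 42, matching the house size, so no adjustment is needed.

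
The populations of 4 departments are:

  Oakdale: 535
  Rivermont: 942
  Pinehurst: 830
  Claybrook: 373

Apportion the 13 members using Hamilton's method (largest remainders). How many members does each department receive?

Oakdale 3, Rivermont 4, Pinehurst 4, Claybrook 2

Standard divisor: 2680 ÷ 13 ≈ 206.154.
Standard quotas: Oakdale 2.595, Rivermont 4.569, Pinehurst 4.026, Claybrook 1.809.
Lower quotas: Oakdale 2, Rivermont 4, Pinehurst 4, Claybrook 1 (sum 11, leaving 2 seats).
Remainders in descending order: Claybrook 0.809, Oakdale 0.595, Rivermont 0.569, Pinehurst 0.026.
The surplus seats go to Claybrook, Oakdale.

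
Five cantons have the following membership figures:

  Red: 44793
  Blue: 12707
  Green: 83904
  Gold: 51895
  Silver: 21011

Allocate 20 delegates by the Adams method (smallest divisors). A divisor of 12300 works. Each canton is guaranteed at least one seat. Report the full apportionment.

Red 4, Blue 2, Green 7, Gold 5, Silver 2

With modified divisor 12300: modified quotas Red 3.642, Blue 1.033, Green 6.821, Gold 4.219, Silver 1.708.
Rounding up: Red 4, Blue 2, Green 7, Gold 5, Silver 2 (total 20).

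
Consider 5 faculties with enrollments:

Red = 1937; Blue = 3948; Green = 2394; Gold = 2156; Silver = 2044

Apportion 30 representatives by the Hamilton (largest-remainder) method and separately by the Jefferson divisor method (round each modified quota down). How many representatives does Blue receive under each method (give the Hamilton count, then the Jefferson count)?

Hamilton: Red 5, Blue 9, Green 6, Gold 5, Silver 5.
Jefferson: Red 4, Blue 10, Green 6, Gold 5, Silver 5.
Blue gets 9 under Hamilton and 10 under Jefferson.

9 and 10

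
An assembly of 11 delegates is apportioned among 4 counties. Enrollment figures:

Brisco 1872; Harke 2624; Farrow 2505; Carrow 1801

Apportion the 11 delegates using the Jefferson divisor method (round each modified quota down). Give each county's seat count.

Standard divisor 8802/11 ≈ 800.182; standard quotas: Brisco 2.339, Harke 3.279, Farrow 3.131, Carrow 2.251.
Rounding down gives 2, 3, 3, 2 = 10 seats, so the divisor must be adjusted.
With modified divisor 640: modified quotas Brisco 2.925, Harke 4.100, Farrow 3.914, Carrow 2.814.
Rounding down: Brisco 2, Harke 4, Farrow 3, Carrow 2 (total 11).

Brisco=2, Harke=4, Farrow=3, Carrow=2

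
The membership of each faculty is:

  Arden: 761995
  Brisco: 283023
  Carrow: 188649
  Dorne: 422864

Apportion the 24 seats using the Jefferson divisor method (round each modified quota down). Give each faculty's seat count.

Standard divisor 1656531/24 ≈ 69022.125; standard quotas: Arden 11.040, Brisco 4.100, Carrow 2.733, Dorne 6.126.
Rounding down gives 11, 4, 2, 6 = 23 seats, so the divisor must be adjusted.
With modified divisor 63314.6: modified quotas Arden 12.035, Brisco 4.470, Carrow 2.980, Dorne 6.679.
Rounding down: Arden 12, Brisco 4, Carrow 2, Dorne 6 (total 24).

Arden=12, Brisco=4, Carrow=2, Dorne=6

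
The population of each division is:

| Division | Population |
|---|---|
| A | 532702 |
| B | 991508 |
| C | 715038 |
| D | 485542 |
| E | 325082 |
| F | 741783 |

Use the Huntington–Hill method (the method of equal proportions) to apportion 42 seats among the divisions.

With divisor 91245: modified quotas A 5.838, B 10.866, C 7.836, D 5.321, E 3.563, F 8.130.
Geometric-mean thresholds: A √(5·6)=5.477, B √(10·11)=10.488, C √(7·8)=7.483, D √(5·6)=5.477, E √(3·4)=3.464, F √(8·9)=8.485.
Each quota rounded against its threshold gives A 6, B 11, C 8, D 5, E 4, F 8 (total 42).

A: 6; B: 11; C: 8; D: 5; E: 4; F: 8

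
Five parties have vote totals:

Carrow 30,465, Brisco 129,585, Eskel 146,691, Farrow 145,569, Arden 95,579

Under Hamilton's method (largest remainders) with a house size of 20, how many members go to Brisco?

The standard divisor is 547889/20 ≈ 27394.45.
Standard quotas: Carrow 1.1121, Brisco 4.7303, Eskel 5.3548, Farrow 5.3138, Arden 3.4890.
Lower quotas: Carrow 1, Brisco 4, Eskel 5, Farrow 5, Arden 3 (sum 18, leaving 2 seats).
Remainders in descending order: Brisco 0.7303, Arden 0.4890, Eskel 0.3548, Farrow 0.3138, Carrow 0.1121.
The surplus seats go to Brisco, Arden.
Brisco receives 5.

5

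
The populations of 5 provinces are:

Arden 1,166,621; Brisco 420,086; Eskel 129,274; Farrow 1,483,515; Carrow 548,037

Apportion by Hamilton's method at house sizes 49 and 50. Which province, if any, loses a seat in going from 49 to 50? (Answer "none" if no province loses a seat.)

none

At 49 seats: Arden 15, Brisco 6, Eskel 2, Farrow 19, Carrow 7.
At 50 seats: Arden 15, Brisco 6, Eskel 2, Farrow 20, Carrow 7.
No province's allocation decreased.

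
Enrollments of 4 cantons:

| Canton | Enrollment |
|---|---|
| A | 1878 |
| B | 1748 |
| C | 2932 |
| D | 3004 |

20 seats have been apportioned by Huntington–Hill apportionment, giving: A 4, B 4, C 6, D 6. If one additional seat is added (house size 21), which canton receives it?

Priority for the next seat is population ÷ (√(s·(s+1))).
Priorities: A 419.934, B 390.865, C 452.417, D 463.527.
Highest priority: D.

D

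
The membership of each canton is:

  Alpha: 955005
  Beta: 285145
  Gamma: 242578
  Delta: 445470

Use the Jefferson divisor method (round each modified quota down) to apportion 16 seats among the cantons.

Standard divisor 1928198/16 ≈ 120512.375; standard quotas: Alpha 7.925, Beta 2.366, Gamma 2.013, Delta 3.696.
Rounding down gives 7, 2, 2, 3 = 14 seats, so the divisor must be adjusted.
With modified divisor 108700: modified quotas Alpha 8.786, Beta 2.623, Gamma 2.232, Delta 4.098.
Rounding down: Alpha 8, Beta 2, Gamma 2, Delta 4 (total 16).

Alpha 8, Beta 2, Gamma 2, Delta 4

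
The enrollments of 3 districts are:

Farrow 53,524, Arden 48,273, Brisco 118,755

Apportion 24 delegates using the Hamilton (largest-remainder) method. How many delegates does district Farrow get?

6

The standard divisor is 220552/24 ≈ 9189.667.
Standard quotas: Farrow 5.8244, Arden 5.2530, Brisco 12.9227.
Lower quotas: Farrow 5, Arden 5, Brisco 12 (sum 22, leaving 2 seats).
Remainders in descending order: Brisco 0.9227, Farrow 0.8244, Arden 0.2530.
Largest remainders: Brisco, Farrow receive the extra seats.
Farrow receives 6.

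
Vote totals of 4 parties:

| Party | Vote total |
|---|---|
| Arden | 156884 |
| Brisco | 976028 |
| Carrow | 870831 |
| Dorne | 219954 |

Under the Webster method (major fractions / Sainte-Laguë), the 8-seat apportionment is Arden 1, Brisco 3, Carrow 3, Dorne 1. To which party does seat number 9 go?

Priority for the next seat is population ÷ (current seats + 0.5).
Priorities: Arden 104589.333, Brisco 278865.143, Carrow 248808.857, Dorne 146636.000.
Highest priority: Brisco.

Brisco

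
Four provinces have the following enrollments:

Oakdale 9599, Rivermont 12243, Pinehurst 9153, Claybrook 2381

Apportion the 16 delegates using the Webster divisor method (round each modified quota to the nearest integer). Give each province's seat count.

Standard divisor 33376/16 ≈ 2086; standard quotas: Oakdale 4.602, Rivermont 5.869, Pinehurst 4.388, Claybrook 1.141.
Rounding to the nearest integer gives Oakdale 5, Rivermont 6, Pinehurst 4, Claybrook 1 — total 16, matching the house size, so no adjustment is needed.

Oakdale=5; Rivermont=6; Pinehurst=4; Claybrook=1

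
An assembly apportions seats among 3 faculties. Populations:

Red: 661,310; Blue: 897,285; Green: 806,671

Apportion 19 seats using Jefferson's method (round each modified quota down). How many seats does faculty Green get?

Standard divisor 2365266/19 ≈ 124487.684; standard quotas: Red 5.312, Blue 7.208, Green 6.480.
Rounding down gives 5, 7, 6 = 18 seats, so the divisor must be adjusted.
With modified divisor 113700: modified quotas Red 5.816, Blue 7.892, Green 7.095.
Rounding down: Red 5, Blue 7, Green 7 (total 19).
Green receives 7.

7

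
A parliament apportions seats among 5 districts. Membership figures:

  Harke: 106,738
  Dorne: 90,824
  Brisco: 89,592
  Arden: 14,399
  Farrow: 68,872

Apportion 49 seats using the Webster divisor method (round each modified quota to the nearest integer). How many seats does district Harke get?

14

Standard divisor 370425/49 ≈ 7559.694; standard quotas: Harke 14.119, Dorne 12.014, Brisco 11.851, Arden 1.905, Farrow 9.110.
Rounding to the nearest integer gives Harke 14, Dorne 12, Brisco 12, Arden 2, Farrow 9 — total 49, matching the house size, so no adjustment is needed.
Harke receives 14.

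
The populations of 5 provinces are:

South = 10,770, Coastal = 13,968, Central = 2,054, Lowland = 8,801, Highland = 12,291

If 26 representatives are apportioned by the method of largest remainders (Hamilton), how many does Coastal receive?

The standard divisor is 47884/26 ≈ 1841.692.
Standard quotas: South 5.8479, Coastal 7.5843, Central 1.1153, Lowland 4.7788, Highland 6.6738.
Lower quotas: South 5, Coastal 7, Central 1, Lowland 4, Highland 6 (sum 23, leaving 3 seats).
Remainders in descending order: South 0.8479, Lowland 0.7788, Highland 0.6738, Coastal 0.5843, Central 0.1153.
The surplus seats go to South, Lowland, Highland.
Coastal receives 7.

7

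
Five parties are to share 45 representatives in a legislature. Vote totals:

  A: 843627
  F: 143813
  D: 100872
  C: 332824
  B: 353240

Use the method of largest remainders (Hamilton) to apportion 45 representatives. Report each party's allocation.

Standard divisor: 1774376 ÷ 45 ≈ 39430.578.
Standard quotas: A 21.3952, F 3.6472, D 2.5582, C 8.4408, B 8.9585.
Lower quotas: A 21, F 3, D 2, C 8, B 8 (sum 42, leaving 3 seats).
Remainders in descending order: B 0.9585, F 0.6472, D 0.5582, C 0.4408, A 0.3952.
The surplus seats go to B, F, D.

A: 21, F: 4, D: 3, C: 8, B: 9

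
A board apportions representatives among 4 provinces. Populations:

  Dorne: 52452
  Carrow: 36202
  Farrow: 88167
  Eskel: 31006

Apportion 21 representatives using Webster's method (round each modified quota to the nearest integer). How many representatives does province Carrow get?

Standard divisor 207827/21 ≈ 9896.524; standard quotas: Dorne 5.300, Carrow 3.658, Farrow 8.909, Eskel 3.133.
Rounding to the nearest integer gives Dorne 5, Carrow 4, Farrow 9, Eskel 3 — total 21, matching the house size, so no adjustment is needed.
Carrow receives 4.

4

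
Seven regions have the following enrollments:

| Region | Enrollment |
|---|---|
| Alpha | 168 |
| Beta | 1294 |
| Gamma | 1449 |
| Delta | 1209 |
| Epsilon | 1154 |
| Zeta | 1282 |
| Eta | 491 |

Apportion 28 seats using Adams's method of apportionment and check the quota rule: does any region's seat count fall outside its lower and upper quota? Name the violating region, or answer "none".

none

Standard quotas: Alpha 0.668, Beta 5.141, Gamma 5.757, Delta 4.804, Epsilon 4.585, Zeta 5.094, Eta 1.951.
Adams allocation: Alpha 1, Beta 5, Gamma 6, Delta 5, Epsilon 4, Zeta 5, Eta 2.
Every allocation lies between the lower and upper quota.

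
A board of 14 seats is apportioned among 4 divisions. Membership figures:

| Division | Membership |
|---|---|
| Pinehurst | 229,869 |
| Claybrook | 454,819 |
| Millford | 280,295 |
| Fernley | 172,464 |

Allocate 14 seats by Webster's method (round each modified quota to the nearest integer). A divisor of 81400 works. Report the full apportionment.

Pinehurst 3, Claybrook 6, Millford 3, Fernley 2

With modified divisor 81400: modified quotas Pinehurst 2.824, Claybrook 5.587, Millford 3.443, Fernley 2.119.
Rounding to the nearest integer: Pinehurst 3, Claybrook 6, Millford 3, Fernley 2 (total 14).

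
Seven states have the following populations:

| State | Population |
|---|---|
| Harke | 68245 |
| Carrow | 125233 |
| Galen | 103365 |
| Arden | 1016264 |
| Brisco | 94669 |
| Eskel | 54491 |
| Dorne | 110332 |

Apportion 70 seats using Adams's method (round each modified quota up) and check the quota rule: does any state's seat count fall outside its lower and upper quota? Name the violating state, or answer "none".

Arden

Standard quotas: Harke 3.038, Carrow 5.574, Galen 4.601, Arden 45.236, Brisco 4.214, Eskel 2.426, Dorne 4.911.
Adams allocation: Harke 3, Carrow 6, Galen 5, Arden 43, Brisco 5, Eskel 3, Dorne 5.
Arden has quota 45.236 (lower 45, upper 46) but receives 43 — outside the quota interval.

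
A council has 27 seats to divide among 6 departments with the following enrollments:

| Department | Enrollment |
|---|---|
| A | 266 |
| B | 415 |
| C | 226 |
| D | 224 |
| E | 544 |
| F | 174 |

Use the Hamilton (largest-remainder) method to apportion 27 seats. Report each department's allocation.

Standard divisor: 1849 ÷ 27 ≈ 68.481.
Standard quotas: A 3.884, B 6.060, C 3.300, D 3.271, E 7.944, F 2.541.
Lower quotas: A 3, B 6, C 3, D 3, E 7, F 2 (sum 24, leaving 3 seats).
Remainders in descending order: E 0.944, A 0.884, F 0.541, C 0.300, D 0.271, B 0.060.
The surplus seats go to E, A, F.

A=4, B=6, C=3, D=3, E=8, F=3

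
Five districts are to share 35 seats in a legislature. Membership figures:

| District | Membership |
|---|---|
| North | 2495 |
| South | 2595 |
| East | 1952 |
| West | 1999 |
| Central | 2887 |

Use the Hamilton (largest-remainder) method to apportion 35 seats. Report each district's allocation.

North=7, South=8, East=6, West=6, Central=8

Standard divisor: 11928 ÷ 35 ≈ 340.8.
Standard quotas: North 7.321, South 7.614, East 5.728, West 5.866, Central 8.471.
Lower quotas: North 7, South 7, East 5, West 5, Central 8 (sum 32, leaving 3 seats).
Remainders in descending order: West 0.866, East 0.728, South 0.614, Central 0.471, North 0.321.
The surplus seats go to West, East, South.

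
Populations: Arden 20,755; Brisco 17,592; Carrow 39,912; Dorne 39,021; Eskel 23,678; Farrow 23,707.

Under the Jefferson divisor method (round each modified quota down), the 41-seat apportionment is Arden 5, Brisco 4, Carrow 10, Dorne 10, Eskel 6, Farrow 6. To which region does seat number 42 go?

Priority for the next seat is population ÷ (current seats + 1).
Priorities: Arden 3459.167, Brisco 3518.400, Carrow 3628.364, Dorne 3547.364, Eskel 3382.571, Farrow 3386.714.
Highest priority: Carrow.

Carrow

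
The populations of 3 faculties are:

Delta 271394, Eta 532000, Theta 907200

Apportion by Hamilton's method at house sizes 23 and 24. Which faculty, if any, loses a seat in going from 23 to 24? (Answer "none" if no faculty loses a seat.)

At 23 seats: Delta 4, Eta 7, Theta 12.
At 24 seats: Delta 4, Eta 7, Theta 13.
No faculty's allocation decreased.

none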